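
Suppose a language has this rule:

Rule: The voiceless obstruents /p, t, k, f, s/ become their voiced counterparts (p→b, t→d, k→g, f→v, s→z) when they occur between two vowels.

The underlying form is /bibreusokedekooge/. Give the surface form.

/s/ is a voiceless obstruent between vowels /u/ and /o/, so it voices to [z].
/k/ is a voiceless obstruent between vowels /o/ and /e/, so it voices to [g].
/k/ is a voiceless obstruent between vowels /e/ and /o/, so it voices to [g].
Surface form: [bibreuzogedegooge].

bibreuzogedegooge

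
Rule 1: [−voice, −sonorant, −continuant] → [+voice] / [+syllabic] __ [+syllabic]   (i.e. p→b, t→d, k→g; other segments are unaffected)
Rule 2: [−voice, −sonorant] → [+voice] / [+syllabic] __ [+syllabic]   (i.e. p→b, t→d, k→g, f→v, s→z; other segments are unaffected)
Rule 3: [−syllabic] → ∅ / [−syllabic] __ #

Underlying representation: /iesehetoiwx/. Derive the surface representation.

iezehedoiw

Rule 1 (intervocalic voicing): /t/ is a voiceless stop between vowels /e/ and /o/, so it voices to [d]. /iesehetoiwx/ → iesehedoiwx.
Rule 2 (intervocalic voicing): /s/ is a voiceless obstruent between vowels /e/ and /e/, so it voices to [z]. /iesehedoiwx/ → iezehedoiwx.
Rule 3 (final cluster simplification): /x/ is the second consonant of a word-final cluster /wx/, so it deletes. /iezehedoiwx/ → iezehedoiw.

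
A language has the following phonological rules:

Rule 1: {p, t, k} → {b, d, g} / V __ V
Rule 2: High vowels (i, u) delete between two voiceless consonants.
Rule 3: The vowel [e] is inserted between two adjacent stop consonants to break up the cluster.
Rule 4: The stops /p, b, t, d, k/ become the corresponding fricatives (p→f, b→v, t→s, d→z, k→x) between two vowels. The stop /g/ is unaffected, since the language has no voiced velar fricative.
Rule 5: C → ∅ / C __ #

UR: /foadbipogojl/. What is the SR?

Rule 1 (intervocalic voicing): /p/ is a voiceless stop between vowels /i/ and /o/, so it voices to [b]. /foadbipogojl/ → foadbibogojl.
Rule 2 (high vowel syncope): no segment meets the environment; /foadbibogojl/ is unchanged.
Rule 3 (stop-cluster e-epenthesis): /d/ and /b/ form a stop–stop cluster, so [e] is inserted between them. /foadbibogojl/ → foadebibogojl.
Rule 4 (intervocalic spirantization): /d/ is a stop between vowels /a/ and /e/, so it spirantizes to the fricative [z]. /b/ is a stop between vowels /e/ and /i/, so it spirantizes to the fricative [v]. /b/ is a stop between vowels /i/ and /o/, so it spirantizes to the fricative [v]. /foadebibogojl/ → foazevivogojl.
Rule 5 (final cluster simplification): /l/ is the second consonant of a word-final cluster /jl/, so it deletes. /foazevivogojl/ → foazevivogoj.

foazevivogoj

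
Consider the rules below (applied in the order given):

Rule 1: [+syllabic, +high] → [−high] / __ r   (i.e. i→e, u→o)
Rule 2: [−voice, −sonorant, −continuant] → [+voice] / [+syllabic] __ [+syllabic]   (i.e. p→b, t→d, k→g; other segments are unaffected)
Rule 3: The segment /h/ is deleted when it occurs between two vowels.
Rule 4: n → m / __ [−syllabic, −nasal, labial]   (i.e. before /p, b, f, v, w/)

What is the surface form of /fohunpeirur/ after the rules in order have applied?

Rule 1 (pre-rhotic lowering): /i/ is a high vowel immediately before /r/, so it lowers to [e]. /u/ is a high vowel immediately before /r/, so it lowers to [o]. /fohunpeirur/ → fohunpeeror.
Rule 2 (intervocalic voicing): no segment meets the environment; /fohunpeeror/ is unchanged.
Rule 3 (intervocalic h-deletion): /h/ occurs between vowels /o/ and /u/, so it deletes. /fohunpeeror/ → founpeeror.
Rule 4 (nasal place assimilation): /n/ precedes the labial consonant /p/, so it assimilates in place to [m]. /founpeeror/ → foumpeeror.

foumpeeror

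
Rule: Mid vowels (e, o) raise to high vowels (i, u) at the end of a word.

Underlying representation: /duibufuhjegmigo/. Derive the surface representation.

Scanning /duibufuhjegmigo/: /e/ at position 10 is not in the conditioning environment; /o/ is a mid vowel in word-final position, so it raises to [u].
Result: [duibufuhjegmigu].

duibufuhjegmigu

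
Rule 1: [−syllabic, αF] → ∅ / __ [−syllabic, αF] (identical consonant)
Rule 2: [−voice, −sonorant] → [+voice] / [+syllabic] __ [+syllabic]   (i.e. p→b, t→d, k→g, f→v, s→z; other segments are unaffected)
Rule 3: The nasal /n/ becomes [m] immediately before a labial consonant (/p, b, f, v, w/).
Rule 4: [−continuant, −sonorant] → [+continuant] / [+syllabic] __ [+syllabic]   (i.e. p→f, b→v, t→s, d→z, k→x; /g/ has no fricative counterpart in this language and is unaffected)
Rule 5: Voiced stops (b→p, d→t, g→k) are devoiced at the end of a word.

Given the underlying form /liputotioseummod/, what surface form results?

Rule 1 (degemination): /mm/ is a geminate; the first /m/ deletes. /liputotioseummod/ → liputotioseumod.
Rule 2 (intervocalic voicing): /p/ is a voiceless obstruent between vowels /i/ and /u/, so it voices to [b]. /t/ is a voiceless obstruent between vowels /u/ and /o/, so it voices to [d]. /t/ is a voiceless obstruent between vowels /o/ and /i/, so it voices to [d]. /s/ is a voiceless obstruent between vowels /o/ and /e/, so it voices to [z]. /liputotioseumod/ → libudodiozeumod.
Rule 3 (nasal place assimilation): no segment meets the environment; /libudodiozeumod/ is unchanged.
Rule 4 (intervocalic spirantization): /b/ is a stop between vowels /i/ and /u/, so it spirantizes to the fricative [v]. /d/ is a stop between vowels /u/ and /o/, so it spirantizes to the fricative [z]. /d/ is a stop between vowels /o/ and /i/, so it spirantizes to the fricative [z]. /libudodiozeumod/ → livuzoziozeumod.
Rule 5 (final devoicing): /d/ is a voiced stop in word-final position, so it devoices to [t]. /livuzoziozeumod/ → livuzoziozeumot.

livuzoziozeumot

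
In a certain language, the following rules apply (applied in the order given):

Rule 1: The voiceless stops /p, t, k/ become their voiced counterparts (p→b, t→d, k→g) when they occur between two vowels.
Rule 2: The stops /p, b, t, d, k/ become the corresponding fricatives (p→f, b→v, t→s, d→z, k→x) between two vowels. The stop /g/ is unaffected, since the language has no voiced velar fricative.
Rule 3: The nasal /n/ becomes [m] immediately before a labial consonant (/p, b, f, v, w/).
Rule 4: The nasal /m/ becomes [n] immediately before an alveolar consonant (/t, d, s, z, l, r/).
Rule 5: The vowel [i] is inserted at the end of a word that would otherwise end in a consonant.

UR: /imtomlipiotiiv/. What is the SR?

Rule 1 (intervocalic voicing): /p/ is a voiceless stop between vowels /i/ and /i/, so it voices to [b]. /t/ is a voiceless stop between vowels /o/ and /i/, so it voices to [d]. /imtomlipiotiiv/ → imtomlibiodiiv.
Rule 2 (intervocalic spirantization): /b/ is a stop between vowels /i/ and /i/, so it spirantizes to the fricative [v]. /d/ is a stop between vowels /o/ and /i/, so it spirantizes to the fricative [z]. /imtomlibiodiiv/ → imtomlivioziiv.
Rule 3 (nasal place assimilation): no segment meets the environment; /imtomlivioziiv/ is unchanged.
Rule 4 (nasal place assimilation): /m/ precedes the alveolar consonant /t/, so it assimilates in place to [n]. /m/ precedes the alveolar consonant /l/, so it assimilates in place to [n]. /imtomlivioziiv/ → intonlivioziiv.
Rule 5 (final i-epenthesis): the form ends in the consonant /v/, so [i] is inserted word-finally. /intonlivioziiv/ → intonlivioziivi.

intonlivioziivi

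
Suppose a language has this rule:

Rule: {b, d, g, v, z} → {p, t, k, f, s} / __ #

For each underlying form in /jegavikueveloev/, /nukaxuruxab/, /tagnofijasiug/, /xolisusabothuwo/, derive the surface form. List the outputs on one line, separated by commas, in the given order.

/jegavikueveloev/: /v/ is a voiced obstruent in word-final position, so it devoices to [f]. → [jegavikueveloef].
/nukaxuruxab/: /b/ is a voiced obstruent in word-final position, so it devoices to [p]. → [nukaxuruxap].
/tagnofijasiug/: /g/ is a voiced obstruent in word-final position, so it devoices to [k]. → [tagnofijasiuk].
/xolisusabothuwo/: the rule's environment is not met; surfaces unchanged as [xolisusabothuwo].

jegavikueveloef, nukaxuruxap, tagnofijasiuk, xolisusabothuwo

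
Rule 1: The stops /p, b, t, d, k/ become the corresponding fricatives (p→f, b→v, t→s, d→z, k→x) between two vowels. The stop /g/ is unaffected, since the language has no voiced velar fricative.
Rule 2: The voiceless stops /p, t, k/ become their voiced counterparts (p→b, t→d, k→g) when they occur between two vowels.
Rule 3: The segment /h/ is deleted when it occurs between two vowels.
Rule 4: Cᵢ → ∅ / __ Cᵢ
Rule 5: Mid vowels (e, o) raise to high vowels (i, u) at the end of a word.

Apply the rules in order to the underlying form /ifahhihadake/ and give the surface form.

ifahiazaxi

Rule 1 (intervocalic spirantization): /d/ is a stop between vowels /a/ and /a/, so it spirantizes to the fricative [z]. /k/ is a stop between vowels /a/ and /e/, so it spirantizes to the fricative [x]. /ifahhihadake/ → ifahhihazaxe.
Rule 2 (intervocalic voicing): no segment meets the environment; /ifahhihazaxe/ is unchanged.
Rule 3 (intervocalic h-deletion): /h/ occurs between vowels /i/ and /a/, so it deletes. /ifahhihazaxe/ → ifahhiazaxe.
Rule 4 (degemination): /hh/ is a geminate; the first /h/ deletes. /ifahhiazaxe/ → ifahiazaxe.
Rule 5 (final vowel raising): /e/ is a mid vowel in word-final position, so it raises to [i]. /ifahiazaxe/ → ifahiazaxi.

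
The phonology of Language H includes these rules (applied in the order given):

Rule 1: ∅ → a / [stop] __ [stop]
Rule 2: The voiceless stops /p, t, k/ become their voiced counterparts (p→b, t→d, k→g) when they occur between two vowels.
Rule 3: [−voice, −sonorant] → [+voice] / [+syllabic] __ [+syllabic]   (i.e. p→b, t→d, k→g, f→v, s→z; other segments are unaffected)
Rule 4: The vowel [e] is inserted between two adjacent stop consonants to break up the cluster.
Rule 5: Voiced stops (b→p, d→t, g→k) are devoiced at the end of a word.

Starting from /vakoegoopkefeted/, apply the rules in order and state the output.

vagoegoobagevedet

Rule 1 (stop-cluster a-epenthesis): /p/ and /k/ form a stop–stop cluster, so [a] is inserted between them. /vakoegoopkefeted/ → vakoegoopakefeted.
Rule 2 (intervocalic voicing): /k/ is a voiceless stop between vowels /a/ and /o/, so it voices to [g]. /p/ is a voiceless stop between vowels /o/ and /a/, so it voices to [b]. /k/ is a voiceless stop between vowels /a/ and /e/, so it voices to [g]. /t/ is a voiceless stop between vowels /e/ and /e/, so it voices to [d]. /vakoegoopakefeted/ → vagoegoobagefeded.
Rule 3 (intervocalic voicing): /f/ is a voiceless obstruent between vowels /e/ and /e/, so it voices to [v]. /vagoegoobagefeded/ → vagoegoobageveded.
Rule 4 (stop-cluster e-epenthesis): no segment meets the environment; /vagoegoobageveded/ is unchanged.
Rule 5 (final devoicing): /d/ is a voiced stop in word-final position, so it devoices to [t]. /vagoegoobageveded/ → vagoegoobagevedet.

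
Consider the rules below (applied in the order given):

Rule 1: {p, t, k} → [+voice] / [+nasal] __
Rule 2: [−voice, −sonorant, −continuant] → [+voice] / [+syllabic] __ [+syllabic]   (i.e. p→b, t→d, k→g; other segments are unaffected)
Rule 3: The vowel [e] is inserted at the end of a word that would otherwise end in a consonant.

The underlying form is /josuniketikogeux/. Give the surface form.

Rule 1 (post-nasal voicing): no segment meets the environment; /josuniketikogeux/ is unchanged.
Rule 2 (intervocalic voicing): /k/ is a voiceless stop between vowels /i/ and /e/, so it voices to [g]. /t/ is a voiceless stop between vowels /e/ and /i/, so it voices to [d]. /k/ is a voiceless stop between vowels /i/ and /o/, so it voices to [g]. /josuniketikogeux/ → josunigedigogeux.
Rule 3 (final e-epenthesis): the form ends in the consonant /x/, so [e] is inserted word-finally. /josunigedigogeux/ → josunigedigogeuxe.

josunigedigogeuxe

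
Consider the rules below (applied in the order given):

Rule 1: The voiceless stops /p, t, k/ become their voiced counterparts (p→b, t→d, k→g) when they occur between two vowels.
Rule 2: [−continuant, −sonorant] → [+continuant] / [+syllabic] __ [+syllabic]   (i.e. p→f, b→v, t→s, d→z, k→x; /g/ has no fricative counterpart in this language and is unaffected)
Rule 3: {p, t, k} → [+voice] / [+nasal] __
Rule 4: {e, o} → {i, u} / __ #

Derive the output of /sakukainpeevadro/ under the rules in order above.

Rule 1 (intervocalic voicing): /k/ is a voiceless stop between vowels /a/ and /u/, so it voices to [g]. /k/ is a voiceless stop between vowels /u/ and /a/, so it voices to [g]. /sakukainpeevadro/ → sagugainpeevadro.
Rule 2 (intervocalic spirantization): no segment meets the environment; /sagugainpeevadro/ is unchanged.
Rule 3 (post-nasal voicing): /p/ is a voiceless stop immediately after the nasal /n/, so it voices to [b]. /sagugainpeevadro/ → sagugainbeevadro.
Rule 4 (final vowel raising): /o/ is a mid vowel in word-final position, so it raises to [u]. /sagugainbeevadro/ → sagugainbeevadru.

sagugainbeevadru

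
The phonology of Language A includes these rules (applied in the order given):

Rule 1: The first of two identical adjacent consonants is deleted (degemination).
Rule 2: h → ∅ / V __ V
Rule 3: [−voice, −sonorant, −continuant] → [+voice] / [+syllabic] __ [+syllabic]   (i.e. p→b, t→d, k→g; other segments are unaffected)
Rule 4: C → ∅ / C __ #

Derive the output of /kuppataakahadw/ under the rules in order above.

Rule 1 (degemination): /pp/ is a geminate; the first /p/ deletes. /kuppataakahadw/ → kupataakahadw.
Rule 2 (intervocalic h-deletion): /h/ occurs between vowels /a/ and /a/, so it deletes. /kupataakahadw/ → kupataakaadw.
Rule 3 (intervocalic voicing): /p/ is a voiceless stop between vowels /u/ and /a/, so it voices to [b]. /t/ is a voiceless stop between vowels /a/ and /a/, so it voices to [d]. /k/ is a voiceless stop between vowels /a/ and /a/, so it voices to [g]. /kupataakaadw/ → kubadaagaadw.
Rule 4 (final cluster simplification): /w/ is the second consonant of a word-final cluster /dw/, so it deletes. /kubadaagaadw/ → kubadaagaad.

kubadaagaad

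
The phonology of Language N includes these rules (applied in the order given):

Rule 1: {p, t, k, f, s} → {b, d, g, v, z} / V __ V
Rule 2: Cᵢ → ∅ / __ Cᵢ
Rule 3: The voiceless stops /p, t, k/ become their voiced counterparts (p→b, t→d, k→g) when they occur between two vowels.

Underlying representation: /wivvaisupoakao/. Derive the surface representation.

wivaizuboagao

Rule 1 (intervocalic voicing): /s/ is a voiceless obstruent between vowels /i/ and /u/, so it voices to [z]. /p/ is a voiceless obstruent between vowels /u/ and /o/, so it voices to [b]. /k/ is a voiceless obstruent between vowels /a/ and /a/, so it voices to [g]. /wivvaisupoakao/ → wivvaizuboagao.
Rule 2 (degemination): /vv/ is a geminate; the first /v/ deletes. /wivvaizuboagao/ → wivaizuboagao.
Rule 3 (intervocalic voicing): no segment meets the environment; /wivaizuboagao/ is unchanged.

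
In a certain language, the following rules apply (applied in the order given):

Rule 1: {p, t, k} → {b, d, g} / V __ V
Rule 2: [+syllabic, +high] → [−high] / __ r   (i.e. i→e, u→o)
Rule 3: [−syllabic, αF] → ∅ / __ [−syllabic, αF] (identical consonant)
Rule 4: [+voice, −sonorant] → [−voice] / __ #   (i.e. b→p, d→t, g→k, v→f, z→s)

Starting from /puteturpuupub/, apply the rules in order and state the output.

Rule 1 (intervocalic voicing): /t/ is a voiceless stop between vowels /u/ and /e/, so it voices to [d]. /t/ is a voiceless stop between vowels /e/ and /u/, so it voices to [d]. /p/ is a voiceless stop between vowels /u/ and /u/, so it voices to [b]. /puteturpuupub/ → pudedurpuubub.
Rule 2 (pre-rhotic lowering): /u/ is a high vowel immediately before /r/, so it lowers to [o]. /pudedurpuubub/ → pudedorpuubub.
Rule 3 (degemination): no segment meets the environment; /pudedorpuubub/ is unchanged.
Rule 4 (final devoicing): /b/ is a voiced obstruent in word-final position, so it devoices to [p]. /pudedorpuubub/ → pudedorpuubup.

pudedorpuubup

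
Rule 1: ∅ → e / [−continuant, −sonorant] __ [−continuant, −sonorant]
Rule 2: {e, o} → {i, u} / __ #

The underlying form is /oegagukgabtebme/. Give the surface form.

oegagukegabetebmi

Rule 1 (stop-cluster e-epenthesis): /k/ and /g/ form a stop–stop cluster, so [e] is inserted between them. /b/ and /t/ form a stop–stop cluster, so [e] is inserted between them. /oegagukgabtebme/ → oegagukegabetebme.
Rule 2 (final vowel raising): /e/ is a mid vowel in word-final position, so it raises to [i]. /oegagukegabetebme/ → oegagukegabetebmi.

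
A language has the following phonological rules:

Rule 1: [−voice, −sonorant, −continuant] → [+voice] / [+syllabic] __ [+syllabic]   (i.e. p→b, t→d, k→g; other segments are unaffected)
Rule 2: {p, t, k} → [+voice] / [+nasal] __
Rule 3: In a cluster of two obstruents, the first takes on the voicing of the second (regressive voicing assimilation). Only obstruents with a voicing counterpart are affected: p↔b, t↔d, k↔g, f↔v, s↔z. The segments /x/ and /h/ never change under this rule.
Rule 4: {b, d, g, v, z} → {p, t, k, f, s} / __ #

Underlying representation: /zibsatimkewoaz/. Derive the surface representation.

zipsadimgewoas

Rule 1 (intervocalic voicing): /t/ is a voiceless stop between vowels /a/ and /i/, so it voices to [d]. /zibsatimkewoaz/ → zibsadimkewoaz.
Rule 2 (post-nasal voicing): /k/ is a voiceless stop immediately after the nasal /m/, so it voices to [g]. /zibsadimkewoaz/ → zibsadimgewoaz.
Rule 3 (regressive voicing assimilation): /b/ precedes the voiceless obstruent /s/, so it devoices to [p] by assimilation. /zibsadimgewoaz/ → zipsadimgewoaz.
Rule 4 (final devoicing): /z/ is a voiced obstruent in word-final position, so it devoices to [s]. /zipsadimgewoaz/ → zipsadimgewoas.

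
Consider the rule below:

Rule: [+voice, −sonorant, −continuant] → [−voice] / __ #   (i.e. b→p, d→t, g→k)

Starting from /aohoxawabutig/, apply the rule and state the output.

Scanning /aohoxawabutig/: /b/ at position 9 is not in the conditioning environment; /g/ is a voiced stop in word-final position, so it devoices to [k].
Result: [aohoxawabutik].

aohoxawabutik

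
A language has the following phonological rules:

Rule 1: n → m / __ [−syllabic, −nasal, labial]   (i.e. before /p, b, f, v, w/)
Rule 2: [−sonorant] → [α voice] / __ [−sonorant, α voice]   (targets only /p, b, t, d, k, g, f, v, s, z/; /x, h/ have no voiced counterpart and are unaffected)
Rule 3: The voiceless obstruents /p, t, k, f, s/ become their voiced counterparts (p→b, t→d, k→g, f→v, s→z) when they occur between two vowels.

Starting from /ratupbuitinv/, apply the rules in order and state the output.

Rule 1 (nasal place assimilation): /n/ precedes the labial consonant /v/, so it assimilates in place to [m]. /ratupbuitinv/ → ratupbuitimv.
Rule 2 (regressive voicing assimilation): /p/ precedes the voiced obstruent /b/, so it voices to [b] by assimilation. /ratupbuitimv/ → ratubbuitimv.
Rule 3 (intervocalic voicing): /t/ is a voiceless obstruent between vowels /a/ and /u/, so it voices to [d]. /t/ is a voiceless obstruent between vowels /i/ and /i/, so it voices to [d]. /ratubbuitimv/ → radubbuidimv.

radubbuidimv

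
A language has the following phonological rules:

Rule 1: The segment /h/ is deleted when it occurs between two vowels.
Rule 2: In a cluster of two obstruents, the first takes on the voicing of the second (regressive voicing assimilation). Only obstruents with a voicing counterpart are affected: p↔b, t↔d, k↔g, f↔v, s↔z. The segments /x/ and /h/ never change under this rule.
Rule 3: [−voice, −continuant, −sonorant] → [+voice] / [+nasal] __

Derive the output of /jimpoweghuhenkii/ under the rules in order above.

jimbowekhuengii

Rule 1 (intervocalic h-deletion): /h/ occurs between vowels /u/ and /e/, so it deletes. /jimpoweghuhenkii/ → jimpoweghuenkii.
Rule 2 (regressive voicing assimilation): /g/ precedes the voiceless obstruent /h/, so it devoices to [k] by assimilation. /jimpoweghuenkii/ → jimpowekhuenkii.
Rule 3 (post-nasal voicing): /p/ is a voiceless stop immediately after the nasal /m/, so it voices to [b]. /k/ is a voiceless stop immediately after the nasal /n/, so it voices to [g]. /jimpowekhuenkii/ → jimbowekhuengii.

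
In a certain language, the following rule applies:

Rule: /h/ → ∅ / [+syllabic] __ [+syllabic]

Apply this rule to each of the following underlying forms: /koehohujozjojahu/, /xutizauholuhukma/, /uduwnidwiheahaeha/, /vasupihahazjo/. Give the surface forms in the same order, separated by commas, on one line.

koeoujozjojau, xutizauoluukma, uduwnidwieaaea, vasupiaazjo

/koehohujozjojahu/: /h/ occurs between vowels /e/ and /o/, so it deletes. /h/ occurs between vowels /o/ and /u/, so it deletes. /h/ occurs between vowels /a/ and /u/, so it deletes. → [koeoujozjojau].
/xutizauholuhukma/: /h/ occurs between vowels /u/ and /o/, so it deletes. /h/ occurs between vowels /u/ and /u/, so it deletes. → [xutizauoluukma].
/uduwnidwiheahaeha/: /h/ occurs between vowels /i/ and /e/, so it deletes. /h/ occurs between vowels /a/ and /a/, so it deletes. /h/ occurs between vowels /e/ and /a/, so it deletes. → [uduwnidwieaaea].
/vasupihahazjo/: /h/ occurs between vowels /i/ and /a/, so it deletes. /h/ occurs between vowels /a/ and /a/, so it deletes. → [vasupiaazjo].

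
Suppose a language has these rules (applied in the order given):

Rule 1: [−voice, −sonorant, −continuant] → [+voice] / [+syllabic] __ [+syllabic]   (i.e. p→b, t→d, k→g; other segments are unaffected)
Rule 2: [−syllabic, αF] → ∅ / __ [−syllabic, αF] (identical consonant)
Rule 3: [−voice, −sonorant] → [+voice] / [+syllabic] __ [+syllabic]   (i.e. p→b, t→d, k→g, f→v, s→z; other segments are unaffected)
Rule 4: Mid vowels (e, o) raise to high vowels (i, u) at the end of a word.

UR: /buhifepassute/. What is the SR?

buhivebazudi

Rule 1 (intervocalic voicing): /p/ is a voiceless stop between vowels /e/ and /a/, so it voices to [b]. /t/ is a voiceless stop between vowels /u/ and /e/, so it voices to [d]. /buhifepassute/ → buhifebassude.
Rule 2 (degemination): /ss/ is a geminate; the first /s/ deletes. /buhifebassude/ → buhifebasude.
Rule 3 (intervocalic voicing): /f/ is a voiceless obstruent between vowels /i/ and /e/, so it voices to [v]. /s/ is a voiceless obstruent between vowels /a/ and /u/, so it voices to [z]. /buhifebasude/ → buhivebazude.
Rule 4 (final vowel raising): /e/ is a mid vowel in word-final position, so it raises to [i]. /buhivebazude/ → buhivebazudi.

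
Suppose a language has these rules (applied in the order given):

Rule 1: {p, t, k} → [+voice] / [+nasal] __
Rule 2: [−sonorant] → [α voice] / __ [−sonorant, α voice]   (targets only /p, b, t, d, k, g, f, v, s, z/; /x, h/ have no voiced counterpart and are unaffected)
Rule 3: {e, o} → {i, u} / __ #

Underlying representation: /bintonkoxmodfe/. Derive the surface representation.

Rule 1 (post-nasal voicing): /t/ is a voiceless stop immediately after the nasal /n/, so it voices to [d]. /k/ is a voiceless stop immediately after the nasal /n/, so it voices to [g]. /bintonkoxmodfe/ → bindongoxmodfe.
Rule 2 (regressive voicing assimilation): /d/ precedes the voiceless obstruent /f/, so it devoices to [t] by assimilation. /bindongoxmodfe/ → bindongoxmotfe.
Rule 3 (final vowel raising): /e/ is a mid vowel in word-final position, so it raises to [i]. /bindongoxmotfe/ → bindongoxmotfi.

bindongoxmotfi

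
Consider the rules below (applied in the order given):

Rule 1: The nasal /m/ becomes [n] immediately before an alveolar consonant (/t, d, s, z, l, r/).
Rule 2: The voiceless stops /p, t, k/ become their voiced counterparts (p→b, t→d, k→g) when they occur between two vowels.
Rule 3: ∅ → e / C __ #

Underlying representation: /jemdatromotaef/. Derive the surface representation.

jendatromodaefe

Rule 1 (nasal place assimilation): /m/ precedes the alveolar consonant /d/, so it assimilates in place to [n]. /jemdatromotaef/ → jendatromotaef.
Rule 2 (intervocalic voicing): /t/ is a voiceless stop between vowels /o/ and /a/, so it voices to [d]. /jendatromotaef/ → jendatromodaef.
Rule 3 (final e-epenthesis): the form ends in the consonant /f/, so [e] is inserted word-finally. /jendatromodaef/ → jendatromodaefe.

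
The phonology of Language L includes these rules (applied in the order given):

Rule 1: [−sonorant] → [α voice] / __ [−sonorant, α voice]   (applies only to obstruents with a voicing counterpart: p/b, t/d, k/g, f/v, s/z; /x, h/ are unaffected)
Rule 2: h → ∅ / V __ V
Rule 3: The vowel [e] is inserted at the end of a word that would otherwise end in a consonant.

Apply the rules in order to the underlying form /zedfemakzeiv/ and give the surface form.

Rule 1 (regressive voicing assimilation): /d/ precedes the voiceless obstruent /f/, so it devoices to [t] by assimilation. /k/ precedes the voiced obstruent /z/, so it voices to [g] by assimilation. /zedfemakzeiv/ → zetfemagzeiv.
Rule 2 (intervocalic h-deletion): no segment meets the environment; /zetfemagzeiv/ is unchanged.
Rule 3 (final e-epenthesis): the form ends in the consonant /v/, so [e] is inserted word-finally. /zetfemagzeiv/ → zetfemagzeive.

zetfemagzeive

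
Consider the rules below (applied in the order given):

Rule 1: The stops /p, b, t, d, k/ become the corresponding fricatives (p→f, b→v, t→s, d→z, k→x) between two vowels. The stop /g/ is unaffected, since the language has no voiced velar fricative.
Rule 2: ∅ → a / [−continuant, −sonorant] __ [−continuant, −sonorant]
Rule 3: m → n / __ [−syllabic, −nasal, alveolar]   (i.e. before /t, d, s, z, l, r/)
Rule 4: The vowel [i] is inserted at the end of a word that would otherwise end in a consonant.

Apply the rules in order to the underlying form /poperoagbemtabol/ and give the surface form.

Rule 1 (intervocalic spirantization): /p/ is a stop between vowels /o/ and /e/, so it spirantizes to the fricative [f]. /b/ is a stop between vowels /a/ and /o/, so it spirantizes to the fricative [v]. /poperoagbemtabol/ → poferoagbemtavol.
Rule 2 (stop-cluster a-epenthesis): /g/ and /b/ form a stop–stop cluster, so [a] is inserted between them. /poferoagbemtavol/ → poferoagabemtavol.
Rule 3 (nasal place assimilation): /m/ precedes the alveolar consonant /t/, so it assimilates in place to [n]. /poferoagabemtavol/ → poferoagabentavol.
Rule 4 (final i-epenthesis): the form ends in the consonant /l/, so [i] is inserted word-finally. /poferoagabentavol/ → poferoagabentavoli.

poferoagabentavoli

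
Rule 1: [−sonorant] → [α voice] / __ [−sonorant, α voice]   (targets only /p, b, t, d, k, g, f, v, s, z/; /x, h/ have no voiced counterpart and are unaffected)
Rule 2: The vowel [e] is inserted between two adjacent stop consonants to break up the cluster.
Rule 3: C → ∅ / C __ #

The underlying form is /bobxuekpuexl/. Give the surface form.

Rule 1 (regressive voicing assimilation): /b/ precedes the voiceless obstruent /x/, so it devoices to [p] by assimilation. /bobxuekpuexl/ → bopxuekpuexl.
Rule 2 (stop-cluster e-epenthesis): /k/ and /p/ form a stop–stop cluster, so [e] is inserted between them. /bopxuekpuexl/ → bopxuekepuexl.
Rule 3 (final cluster simplification): /l/ is the second consonant of a word-final cluster /xl/, so it deletes. /bopxuekepuexl/ → bopxuekepuex.

bopxuekepuex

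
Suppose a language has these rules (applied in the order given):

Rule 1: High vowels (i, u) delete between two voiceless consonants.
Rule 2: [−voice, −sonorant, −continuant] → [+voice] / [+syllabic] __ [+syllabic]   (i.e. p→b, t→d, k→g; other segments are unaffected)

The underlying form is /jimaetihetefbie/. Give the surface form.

Rule 1 (high vowel syncope): /i/ is a high vowel flanked by voiceless consonants /t/ and /h/, so it deletes. /jimaetihetefbie/ → jimaethetefbie.
Rule 2 (intervocalic voicing): /t/ is a voiceless stop between vowels /e/ and /e/, so it voices to [d]. /jimaethetefbie/ → jimaethedefbie.

jimaethedefbie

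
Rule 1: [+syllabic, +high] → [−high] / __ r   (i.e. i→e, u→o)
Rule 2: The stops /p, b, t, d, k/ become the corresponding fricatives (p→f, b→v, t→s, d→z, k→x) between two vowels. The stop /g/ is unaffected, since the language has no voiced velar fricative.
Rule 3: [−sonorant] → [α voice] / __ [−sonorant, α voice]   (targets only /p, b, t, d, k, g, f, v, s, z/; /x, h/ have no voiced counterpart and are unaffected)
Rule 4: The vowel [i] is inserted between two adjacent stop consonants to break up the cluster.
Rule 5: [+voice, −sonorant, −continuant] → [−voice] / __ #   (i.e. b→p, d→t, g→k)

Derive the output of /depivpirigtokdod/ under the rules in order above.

defifperikitogidot

Rule 1 (pre-rhotic lowering): /i/ is a high vowel immediately before /r/, so it lowers to [e]. /depivpirigtokdod/ → depivperigtokdod.
Rule 2 (intervocalic spirantization): /p/ is a stop between vowels /e/ and /i/, so it spirantizes to the fricative [f]. /depivperigtokdod/ → defivperigtokdod.
Rule 3 (regressive voicing assimilation): /v/ precedes the voiceless obstruent /p/, so it devoices to [f] by assimilation. /g/ precedes the voiceless obstruent /t/, so it devoices to [k] by assimilation. /k/ precedes the voiced obstruent /d/, so it voices to [g] by assimilation. /defivperigtokdod/ → defifperiktogdod.
Rule 4 (stop-cluster i-epenthesis): /k/ and /t/ form a stop–stop cluster, so [i] is inserted between them. /g/ and /d/ form a stop–stop cluster, so [i] is inserted between them. /defifperiktogdod/ → defifperikitogidod.
Rule 5 (final devoicing): /d/ is a voiced stop in word-final position, so it devoices to [t]. /defifperikitogidod/ → defifperikitogidot.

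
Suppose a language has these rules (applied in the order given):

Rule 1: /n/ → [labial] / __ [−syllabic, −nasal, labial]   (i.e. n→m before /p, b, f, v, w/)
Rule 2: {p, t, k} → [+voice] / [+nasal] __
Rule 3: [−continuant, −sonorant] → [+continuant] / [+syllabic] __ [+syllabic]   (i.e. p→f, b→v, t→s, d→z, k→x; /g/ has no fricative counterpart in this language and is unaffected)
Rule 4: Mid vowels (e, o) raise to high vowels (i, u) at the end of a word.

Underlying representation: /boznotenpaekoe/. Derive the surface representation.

boznosembaexoi

Rule 1 (nasal place assimilation): /n/ precedes the labial consonant /p/, so it assimilates in place to [m]. /boznotenpaekoe/ → boznotempaekoe.
Rule 2 (post-nasal voicing): /p/ is a voiceless stop immediately after the nasal /m/, so it voices to [b]. /boznotempaekoe/ → boznotembaekoe.
Rule 3 (intervocalic spirantization): /t/ is a stop between vowels /o/ and /e/, so it spirantizes to the fricative [s]. /k/ is a stop between vowels /e/ and /o/, so it spirantizes to the fricative [x]. /boznotembaekoe/ → boznosembaexoe.
Rule 4 (final vowel raising): /e/ is a mid vowel in word-final position, so it raises to [i]. /boznosembaexoe/ → boznosembaexoi.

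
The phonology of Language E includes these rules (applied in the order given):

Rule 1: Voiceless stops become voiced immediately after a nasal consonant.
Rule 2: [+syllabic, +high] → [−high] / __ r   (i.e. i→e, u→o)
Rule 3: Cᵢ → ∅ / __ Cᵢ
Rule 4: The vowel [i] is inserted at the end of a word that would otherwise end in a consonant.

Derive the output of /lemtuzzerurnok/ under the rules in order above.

Rule 1 (post-nasal voicing): /t/ is a voiceless stop immediately after the nasal /m/, so it voices to [d]. /lemtuzzerurnok/ → lemduzzerurnok.
Rule 2 (pre-rhotic lowering): /u/ is a high vowel immediately before /r/, so it lowers to [o]. /lemduzzerurnok/ → lemduzzerornok.
Rule 3 (degemination): /zz/ is a geminate; the first /z/ deletes. /lemduzzerornok/ → lemduzerornok.
Rule 4 (final i-epenthesis): the form ends in the consonant /k/, so [i] is inserted word-finally. /lemduzerornok/ → lemduzerornoki.

lemduzerornoki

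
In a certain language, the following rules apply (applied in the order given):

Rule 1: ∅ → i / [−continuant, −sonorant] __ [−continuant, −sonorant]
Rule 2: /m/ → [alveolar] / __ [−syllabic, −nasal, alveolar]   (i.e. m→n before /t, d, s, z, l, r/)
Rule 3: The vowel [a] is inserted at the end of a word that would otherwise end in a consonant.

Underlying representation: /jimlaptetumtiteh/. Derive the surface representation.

jinlapitetuntiteha

Rule 1 (stop-cluster i-epenthesis): /p/ and /t/ form a stop–stop cluster, so [i] is inserted between them. /jimlaptetumtiteh/ → jimlapitetumtiteh.
Rule 2 (nasal place assimilation): /m/ precedes the alveolar consonant /l/, so it assimilates in place to [n]. /m/ precedes the alveolar consonant /t/, so it assimilates in place to [n]. /jimlapitetumtiteh/ → jinlapitetuntiteh.
Rule 3 (final a-epenthesis): the form ends in the consonant /h/, so [a] is inserted word-finally. /jinlapitetuntiteh/ → jinlapitetuntiteha.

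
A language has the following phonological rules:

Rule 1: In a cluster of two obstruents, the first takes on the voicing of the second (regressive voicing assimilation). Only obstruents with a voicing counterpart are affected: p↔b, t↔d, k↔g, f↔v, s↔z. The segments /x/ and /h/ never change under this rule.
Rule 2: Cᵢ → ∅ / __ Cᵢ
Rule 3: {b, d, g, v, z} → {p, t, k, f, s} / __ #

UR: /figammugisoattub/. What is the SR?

Rule 1 (regressive voicing assimilation): no segment meets the environment; /figammugisoattub/ is unchanged.
Rule 2 (degemination): /mm/ is a geminate; the first /m/ deletes. /tt/ is a geminate; the first /t/ deletes. /figammugisoattub/ → figamugisoatub.
Rule 3 (final devoicing): /b/ is a voiced obstruent in word-final position, so it devoices to [p]. /figamugisoatub/ → figamugisoatup.

figamugisoatup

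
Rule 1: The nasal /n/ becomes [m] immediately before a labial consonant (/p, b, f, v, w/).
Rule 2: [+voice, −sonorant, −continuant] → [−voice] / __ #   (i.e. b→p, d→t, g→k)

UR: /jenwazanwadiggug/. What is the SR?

Rule 1 (nasal place assimilation): /n/ precedes the labial consonant /w/, so it assimilates in place to [m]. /n/ precedes the labial consonant /w/, so it assimilates in place to [m]. /jenwazanwadiggug/ → jemwazamwadiggug.
Rule 2 (final devoicing): /g/ is a voiced stop in word-final position, so it devoices to [k]. /jemwazamwadiggug/ → jemwazamwadigguk.

jemwazamwadigguk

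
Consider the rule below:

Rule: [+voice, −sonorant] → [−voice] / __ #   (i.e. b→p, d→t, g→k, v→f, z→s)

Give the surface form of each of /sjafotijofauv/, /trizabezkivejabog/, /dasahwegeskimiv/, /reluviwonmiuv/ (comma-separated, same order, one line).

sjafotijofauf, trizabezkivejabok, dasahwegeskimif, reluviwonmiuf

/sjafotijofauv/: /v/ is a voiced obstruent in word-final position, so it devoices to [f]. → [sjafotijofauf].
/trizabezkivejabog/: /g/ is a voiced obstruent in word-final position, so it devoices to [k]. → [trizabezkivejabok].
/dasahwegeskimiv/: /v/ is a voiced obstruent in word-final position, so it devoices to [f]. → [dasahwegeskimif].
/reluviwonmiuv/: /v/ is a voiced obstruent in word-final position, so it devoices to [f]. → [reluviwonmiuf].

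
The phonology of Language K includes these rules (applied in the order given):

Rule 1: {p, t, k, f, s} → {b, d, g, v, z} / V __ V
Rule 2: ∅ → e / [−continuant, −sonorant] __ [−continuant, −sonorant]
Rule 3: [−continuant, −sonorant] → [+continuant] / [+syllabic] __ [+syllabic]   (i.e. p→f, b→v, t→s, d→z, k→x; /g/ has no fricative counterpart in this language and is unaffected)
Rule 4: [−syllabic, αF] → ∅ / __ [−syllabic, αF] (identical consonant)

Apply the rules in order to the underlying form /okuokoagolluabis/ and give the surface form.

oguogoagoluavis

Rule 1 (intervocalic voicing): /k/ is a voiceless obstruent between vowels /o/ and /u/, so it voices to [g]. /k/ is a voiceless obstruent between vowels /o/ and /o/, so it voices to [g]. /okuokoagolluabis/ → oguogoagolluabis.
Rule 2 (stop-cluster e-epenthesis): no segment meets the environment; /oguogoagolluabis/ is unchanged.
Rule 3 (intervocalic spirantization): /b/ is a stop between vowels /a/ and /i/, so it spirantizes to the fricative [v]. /oguogoagolluabis/ → oguogoagolluavis.
Rule 4 (degemination): /ll/ is a geminate; the first /l/ deletes. /oguogoagolluavis/ → oguogoagoluavis.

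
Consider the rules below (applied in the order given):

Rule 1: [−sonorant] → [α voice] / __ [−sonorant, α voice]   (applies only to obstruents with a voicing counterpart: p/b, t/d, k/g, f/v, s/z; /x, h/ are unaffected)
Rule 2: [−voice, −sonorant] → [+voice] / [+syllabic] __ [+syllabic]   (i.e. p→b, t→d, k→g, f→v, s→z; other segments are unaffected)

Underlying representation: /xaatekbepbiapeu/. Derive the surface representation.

xaadegbebbiabeu

Rule 1 (regressive voicing assimilation): /k/ precedes the voiced obstruent /b/, so it voices to [g] by assimilation. /p/ precedes the voiced obstruent /b/, so it voices to [b] by assimilation. /xaatekbepbiapeu/ → xaategbebbiapeu.
Rule 2 (intervocalic voicing): /t/ is a voiceless obstruent between vowels /a/ and /e/, so it voices to [d]. /p/ is a voiceless obstruent between vowels /a/ and /e/, so it voices to [b]. /xaategbebbiapeu/ → xaadegbebbiabeu.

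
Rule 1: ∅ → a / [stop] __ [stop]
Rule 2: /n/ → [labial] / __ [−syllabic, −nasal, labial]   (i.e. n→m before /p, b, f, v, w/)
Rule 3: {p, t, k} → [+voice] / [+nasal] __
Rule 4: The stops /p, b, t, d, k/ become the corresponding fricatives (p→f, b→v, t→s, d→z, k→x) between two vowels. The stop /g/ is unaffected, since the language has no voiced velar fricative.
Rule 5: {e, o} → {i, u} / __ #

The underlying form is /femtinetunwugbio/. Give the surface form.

femdinesumwugaviu

Rule 1 (stop-cluster a-epenthesis): /g/ and /b/ form a stop–stop cluster, so [a] is inserted between them. /femtinetunwugbio/ → femtinetunwugabio.
Rule 2 (nasal place assimilation): /n/ precedes the labial consonant /w/, so it assimilates in place to [m]. /femtinetunwugabio/ → femtinetumwugabio.
Rule 3 (post-nasal voicing): /t/ is a voiceless stop immediately after the nasal /m/, so it voices to [d]. /femtinetumwugabio/ → femdinetumwugabio.
Rule 4 (intervocalic spirantization): /t/ is a stop between vowels /e/ and /u/, so it spirantizes to the fricative [s]. /b/ is a stop between vowels /a/ and /i/, so it spirantizes to the fricative [v]. /femdinetumwugabio/ → femdinesumwugavio.
Rule 5 (final vowel raising): /o/ is a mid vowel in word-final position, so it raises to [u]. /femdinesumwugavio/ → femdinesumwugaviu.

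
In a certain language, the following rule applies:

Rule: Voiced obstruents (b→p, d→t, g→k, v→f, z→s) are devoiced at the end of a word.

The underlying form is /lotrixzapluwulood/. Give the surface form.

Scanning /lotrixzapluwulood/: /z/ at position 7 is not in the conditioning environment; /d/ is a voiced obstruent in word-final position, so it devoices to [t].
Result: [lotrixzapluwuloot].

lotrixzapluwuloot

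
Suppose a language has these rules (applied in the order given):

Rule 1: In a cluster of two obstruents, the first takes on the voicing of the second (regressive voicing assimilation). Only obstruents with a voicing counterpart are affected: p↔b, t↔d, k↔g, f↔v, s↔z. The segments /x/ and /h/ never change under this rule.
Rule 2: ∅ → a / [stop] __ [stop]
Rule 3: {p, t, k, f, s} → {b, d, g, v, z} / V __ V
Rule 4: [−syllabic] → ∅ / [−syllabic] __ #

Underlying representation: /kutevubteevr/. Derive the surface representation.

kudevubadeev

Rule 1 (regressive voicing assimilation): /b/ precedes the voiceless obstruent /t/, so it devoices to [p] by assimilation. /kutevubteevr/ → kutevupteevr.
Rule 2 (stop-cluster a-epenthesis): /p/ and /t/ form a stop–stop cluster, so [a] is inserted between them. /kutevupteevr/ → kutevupateevr.
Rule 3 (intervocalic voicing): /t/ is a voiceless obstruent between vowels /u/ and /e/, so it voices to [d]. /p/ is a voiceless obstruent between vowels /u/ and /a/, so it voices to [b]. /t/ is a voiceless obstruent between vowels /a/ and /e/, so it voices to [d]. /kutevupateevr/ → kudevubadeevr.
Rule 4 (final cluster simplification): /r/ is the second consonant of a word-final cluster /vr/, so it deletes. /kudevubadeevr/ → kudevubadeev.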